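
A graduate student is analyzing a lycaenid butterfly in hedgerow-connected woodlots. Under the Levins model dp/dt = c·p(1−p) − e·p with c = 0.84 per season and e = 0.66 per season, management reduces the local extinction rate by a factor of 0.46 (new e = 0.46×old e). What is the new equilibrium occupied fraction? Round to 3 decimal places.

Before: p* = 1 − 0.66/0.84 = 0.2143.
After the change, c = 0.84, e = 0.3036, so p* = 1 − 0.3036/0.84 = 0.6386.

0.639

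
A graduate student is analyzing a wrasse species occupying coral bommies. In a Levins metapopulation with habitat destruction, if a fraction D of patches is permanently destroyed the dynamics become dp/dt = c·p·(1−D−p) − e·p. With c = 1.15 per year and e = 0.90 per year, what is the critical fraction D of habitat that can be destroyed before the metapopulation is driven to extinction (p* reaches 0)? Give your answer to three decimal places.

0.217

The nontrivial equilibrium is p* = (1−D) − e/c; extinction occurs when this hits zero.
So D_crit = 1 − e/c = 1 − 0.90/1.15 = 1 − 0.7826 = 0.2174.
This equals the undisturbed p*, a classic result of Lande's extension.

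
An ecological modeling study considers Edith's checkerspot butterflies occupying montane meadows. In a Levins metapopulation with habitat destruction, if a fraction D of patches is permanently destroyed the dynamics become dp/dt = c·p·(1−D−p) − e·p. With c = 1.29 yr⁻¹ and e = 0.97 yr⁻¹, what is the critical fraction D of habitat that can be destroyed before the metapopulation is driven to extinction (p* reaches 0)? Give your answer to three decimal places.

The nontrivial equilibrium is p* = (1−D) − e/c; extinction occurs when this hits zero.
So D_crit = 1 − e/c = 1 − 0.97/1.29 = 1 − 0.7519 = 0.2481.
This equals the undisturbed p*, a classic result of Lande's extension.

0.248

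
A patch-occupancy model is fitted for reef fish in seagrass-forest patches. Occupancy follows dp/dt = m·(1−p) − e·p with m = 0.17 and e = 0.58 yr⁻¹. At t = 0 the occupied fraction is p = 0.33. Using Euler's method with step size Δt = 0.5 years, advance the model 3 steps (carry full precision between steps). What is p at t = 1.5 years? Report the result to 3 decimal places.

0.252

Update rule: p ← p + [m·(1−p) − e·p]·Δt with Δt = 0.5.
step 1: Δp = -0.03875, p = 0.29125
step 2: Δp = -0.02422, p = 0.26703
step 3: Δp = -0.01514, p = 0.25189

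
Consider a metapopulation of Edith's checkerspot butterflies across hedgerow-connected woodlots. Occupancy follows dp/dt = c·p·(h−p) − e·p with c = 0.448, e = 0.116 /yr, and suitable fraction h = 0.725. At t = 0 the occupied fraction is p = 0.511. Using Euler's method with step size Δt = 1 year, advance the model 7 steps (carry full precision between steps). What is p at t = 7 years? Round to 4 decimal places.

0.4740

Update rule: p ← p + [c·p·(h−p) − e·p]·Δt with Δt = 1.
  1  |  dp/dt·Δt = -0.010285  |  p_1 = 0.500715
  2  |  dp/dt·Δt = -0.007771  |  p_2 = 0.492943
  3  |  dp/dt·Δt = -0.005934  |  p_3 = 0.487009
  4  |  dp/dt·Δt = -0.004568  |  p_4 = 0.482441
  5  |  dp/dt·Δt = -0.003538  |  p_5 = 0.478903
  6  |  dp/dt·Δt = -0.002753  |  p_6 = 0.476150
  7  |  dp/dt·Δt = -0.002150  |  p_7 = 0.474000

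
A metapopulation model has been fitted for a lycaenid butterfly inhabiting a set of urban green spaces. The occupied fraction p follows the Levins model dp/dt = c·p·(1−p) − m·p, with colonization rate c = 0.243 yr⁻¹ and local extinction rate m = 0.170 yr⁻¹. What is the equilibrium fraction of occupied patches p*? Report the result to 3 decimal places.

Setting dp/dt = 0 and dividing through by p* gives c·(1−p*) = m.
So p* = 1 − m/c = 1 − 0.170/0.243 = 1 − 0.6996 = 0.3004.

0.300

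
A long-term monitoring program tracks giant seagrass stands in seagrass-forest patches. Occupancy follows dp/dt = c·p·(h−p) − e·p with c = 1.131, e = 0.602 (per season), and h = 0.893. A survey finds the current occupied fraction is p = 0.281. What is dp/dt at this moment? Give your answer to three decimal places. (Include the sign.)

0.025

Colonization term: c·p·(h−p) = 1.131×0.281×0.6120 = 0.19450.
Extinction term: e·p = 0.16916.
dp/dt = 0.19450 − 0.16916 = 0.02534.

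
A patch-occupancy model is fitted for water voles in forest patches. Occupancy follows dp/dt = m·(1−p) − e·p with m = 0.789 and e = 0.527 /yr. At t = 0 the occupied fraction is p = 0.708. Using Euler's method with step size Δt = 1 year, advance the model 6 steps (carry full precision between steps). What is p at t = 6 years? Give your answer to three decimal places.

Update rule: p ← p + [m·(1−p) − e·p]·Δt with Δt = 1.
  1  |  dp/dt·Δt = -0.142728  |  p_1 = 0.565272
  2  |  dp/dt·Δt = +0.045102  |  p_2 = 0.610374
  3  |  dp/dt·Δt = -0.014252  |  p_3 = 0.596122
  4  |  dp/dt·Δt = +0.004504  |  p_4 = 0.600626
  5  |  dp/dt·Δt = -0.001423  |  p_5 = 0.599202
  6  |  dp/dt·Δt = +0.000450  |  p_6 = 0.599652

0.600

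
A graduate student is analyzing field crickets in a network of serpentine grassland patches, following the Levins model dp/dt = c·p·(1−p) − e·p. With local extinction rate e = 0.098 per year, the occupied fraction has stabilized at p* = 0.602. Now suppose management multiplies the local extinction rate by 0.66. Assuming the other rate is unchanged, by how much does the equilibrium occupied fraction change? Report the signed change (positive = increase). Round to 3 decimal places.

Balance c(1−p*) = e gives c = e/(1 − 0.60200) = 0.098/0.39800 = 0.24623.
New p* = 1 − e/c = 1 − 0.06468/0.24623 = 0.73732.
Δp* = 0.73732 − 0.60200 = +0.13532.

0.135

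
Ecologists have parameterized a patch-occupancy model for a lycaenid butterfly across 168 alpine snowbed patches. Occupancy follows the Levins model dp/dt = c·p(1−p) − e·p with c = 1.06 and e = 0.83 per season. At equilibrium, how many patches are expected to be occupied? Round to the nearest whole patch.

36

p* = 1 − e/c = 1 − 0.83/1.06 = 0.2170.
Expected occupied patches = N × p* = 168 × 0.2170 = 36.45 ≈ 36.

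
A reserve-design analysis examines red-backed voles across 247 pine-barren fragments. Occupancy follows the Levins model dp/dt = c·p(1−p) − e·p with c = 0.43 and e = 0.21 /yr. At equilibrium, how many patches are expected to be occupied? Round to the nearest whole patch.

126

p* = 1 − e/c = 1 − 0.21/0.43 = 0.5116.
Expected occupied patches = N × p* = 247 × 0.5116 = 126.37 ≈ 126.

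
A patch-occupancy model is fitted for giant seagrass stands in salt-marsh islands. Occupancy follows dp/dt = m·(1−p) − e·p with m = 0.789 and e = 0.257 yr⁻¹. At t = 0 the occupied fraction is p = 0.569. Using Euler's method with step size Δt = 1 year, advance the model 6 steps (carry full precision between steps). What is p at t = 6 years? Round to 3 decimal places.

0.754

Update rule: p ← p + [m·(1−p) − e·p]·Δt with Δt = 1.
p: 0.56900 → 0.76283  (Δp = +0.19383)
p: 0.76283 → 0.75391  (Δp = -0.00892)
p: 0.75391 → 0.75432  (Δp = +0.00041)
p: 0.75432 → 0.75430  (Δp = -0.00002)
p: 0.75430 → 0.75430  (Δp = +0.00000)
p: 0.75430 → 0.75430  (Δp = -0.00000)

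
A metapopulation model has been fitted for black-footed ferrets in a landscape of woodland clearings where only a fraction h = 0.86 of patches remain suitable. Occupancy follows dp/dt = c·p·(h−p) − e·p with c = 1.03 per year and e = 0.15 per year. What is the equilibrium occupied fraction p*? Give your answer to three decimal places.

0.714

Setting dp/dt = 0 and dividing by p* gives c·(h−p*) = e.
So p* = h − e/c = 0.86 − 0.15/1.03 = 0.86 − 0.1456 = 0.7144.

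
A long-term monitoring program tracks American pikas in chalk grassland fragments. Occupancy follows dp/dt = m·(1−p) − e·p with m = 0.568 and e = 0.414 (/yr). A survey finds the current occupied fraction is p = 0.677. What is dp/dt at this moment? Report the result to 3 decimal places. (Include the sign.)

Colonization term: m·(1−p) = 0.568×0.3230 = 0.18346.
Extinction term: e·p = 0.28028.
dp/dt = 0.18346 − 0.28028 = -0.09681.

-0.097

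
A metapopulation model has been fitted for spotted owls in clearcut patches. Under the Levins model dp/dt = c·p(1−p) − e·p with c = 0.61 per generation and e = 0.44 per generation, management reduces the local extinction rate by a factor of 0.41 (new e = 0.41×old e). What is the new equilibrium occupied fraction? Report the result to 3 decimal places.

0.704

Before: p* = 1 − 0.44/0.61 = 0.2787.
After the change, c = 0.61, e = 0.1804, so p* = 1 − 0.1804/0.61 = 0.7043.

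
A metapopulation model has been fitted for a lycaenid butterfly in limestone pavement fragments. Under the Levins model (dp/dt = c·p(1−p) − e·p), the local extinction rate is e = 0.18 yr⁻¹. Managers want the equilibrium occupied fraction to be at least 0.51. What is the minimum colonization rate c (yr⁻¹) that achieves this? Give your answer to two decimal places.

p* = 1 − e/c ≥ 0.51 requires e/c ≤ 0.4900, i.e. c ≥ e/0.4900.
c_min = 0.18/0.4900 = 0.3673.

0.37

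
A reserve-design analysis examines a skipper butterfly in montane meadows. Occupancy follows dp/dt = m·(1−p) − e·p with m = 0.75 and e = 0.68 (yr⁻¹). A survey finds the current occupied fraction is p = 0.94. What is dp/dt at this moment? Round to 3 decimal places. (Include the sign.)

-0.594

Colonization term: m·(1−p) = 0.75×0.0600 = 0.04500.
Extinction term: e·p = 0.63920.
dp/dt = 0.04500 − 0.63920 = -0.59420.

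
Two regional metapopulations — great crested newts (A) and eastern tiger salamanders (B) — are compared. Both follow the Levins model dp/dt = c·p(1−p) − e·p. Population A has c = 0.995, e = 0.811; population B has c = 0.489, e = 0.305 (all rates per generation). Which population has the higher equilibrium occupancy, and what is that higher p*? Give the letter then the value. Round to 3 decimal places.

B, 0.376

A: p*_A = 1 − 0.811/0.995 = 0.1849.
B: p*_B = 1 − 0.305/0.489 = 0.3763.
B is higher at 0.3763.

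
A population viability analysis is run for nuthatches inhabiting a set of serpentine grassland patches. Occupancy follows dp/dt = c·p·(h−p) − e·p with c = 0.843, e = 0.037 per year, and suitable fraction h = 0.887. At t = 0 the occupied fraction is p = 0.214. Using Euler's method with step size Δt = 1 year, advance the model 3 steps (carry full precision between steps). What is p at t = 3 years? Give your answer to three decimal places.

Update rule: p ← p + [c·p·(h−p) − e·p]·Δt with Δt = 1.
  1  |  dp/dt·Δt = +0.113493  |  p_1 = 0.327493
  2  |  dp/dt·Δt = +0.142349  |  p_2 = 0.469842
  3  |  dp/dt·Δt = +0.147842  |  p_3 = 0.617684

0.618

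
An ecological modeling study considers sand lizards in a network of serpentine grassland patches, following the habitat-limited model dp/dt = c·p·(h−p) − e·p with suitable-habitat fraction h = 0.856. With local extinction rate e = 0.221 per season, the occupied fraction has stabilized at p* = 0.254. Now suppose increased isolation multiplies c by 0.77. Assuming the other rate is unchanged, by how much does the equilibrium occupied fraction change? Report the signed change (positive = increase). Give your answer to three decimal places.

Balance c(h−p*) = e gives c = e/(0.856 − 0.25400) = 0.221/0.60200 = 0.36711.
New p* = 0.856 − e/c = 0.856 − 0.22100/0.28267 = 0.07417.
Δp* = 0.07417 − 0.25400 = -0.17983.

-0.180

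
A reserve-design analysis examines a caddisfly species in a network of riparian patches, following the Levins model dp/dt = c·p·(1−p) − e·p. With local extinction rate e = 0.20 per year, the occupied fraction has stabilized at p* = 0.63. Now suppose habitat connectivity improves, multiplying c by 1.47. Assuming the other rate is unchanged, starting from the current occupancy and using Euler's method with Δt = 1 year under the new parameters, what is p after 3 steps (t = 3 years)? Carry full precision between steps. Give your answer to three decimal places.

Balance c(1−p*) = e gives c = e/(1 − 0.63000) = 0.20/0.37000 = 0.54054.
Starting from p₀ = 0.63000; update p ← p + (dp/dt)·Δt with the new parameters.
p: 0.63000 → 0.68922  (Δp = +0.05922)
p: 0.68922 → 0.72157  (Δp = +0.03235)
p: 0.72157 → 0.73690  (Δp = +0.01532)

0.737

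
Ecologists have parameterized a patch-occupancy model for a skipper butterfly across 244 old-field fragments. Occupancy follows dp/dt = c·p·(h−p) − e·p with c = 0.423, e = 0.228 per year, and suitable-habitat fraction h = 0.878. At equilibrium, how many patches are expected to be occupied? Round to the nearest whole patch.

p* = h − e/c = 0.878 − 0.5390 = 0.3390.
Expected occupied patches = N × p* = 244 × 0.3390 = 82.71 ≈ 83.

83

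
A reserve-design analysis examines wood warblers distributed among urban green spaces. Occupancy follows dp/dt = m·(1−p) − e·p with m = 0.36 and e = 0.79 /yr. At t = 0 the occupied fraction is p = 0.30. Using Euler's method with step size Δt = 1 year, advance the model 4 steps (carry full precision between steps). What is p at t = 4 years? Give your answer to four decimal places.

Update rule: p ← p + [m·(1−p) − e·p]·Δt with Δt = 1.
step 1: Δp = +0.01500, p = 0.31500
step 2: Δp = -0.00225, p = 0.31275
step 3: Δp = +0.00034, p = 0.31309
step 4: Δp = -0.00005, p = 0.31304

0.3130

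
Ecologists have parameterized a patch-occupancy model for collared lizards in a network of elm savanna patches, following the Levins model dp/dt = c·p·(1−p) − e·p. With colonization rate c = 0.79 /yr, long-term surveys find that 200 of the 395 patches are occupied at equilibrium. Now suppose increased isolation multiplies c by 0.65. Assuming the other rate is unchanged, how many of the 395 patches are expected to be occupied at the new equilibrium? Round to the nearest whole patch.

95

Observed p* = 200/395 = 0.50633.
Balance c(1−p*) = e gives e = 0.79×(1 − 0.50633) = 0.39000.
New p* = 1 − e/c = 1 − 0.39000/0.51350 = 0.24051.
Expected occupied = 395 × 0.24051 = 95.00 ≈ 95.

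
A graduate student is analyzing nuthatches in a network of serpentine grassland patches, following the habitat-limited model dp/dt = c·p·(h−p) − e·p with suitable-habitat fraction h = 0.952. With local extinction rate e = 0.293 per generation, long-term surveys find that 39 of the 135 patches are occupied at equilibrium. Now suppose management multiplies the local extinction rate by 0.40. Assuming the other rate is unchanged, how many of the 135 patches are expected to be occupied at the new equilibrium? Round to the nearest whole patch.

93

Observed p* = 39/135 = 0.28889.
Balance c(h−p*) = e gives c = e/(0.952 − 0.28889) = 0.293/0.66311 = 0.44186.
New p* = 0.952 − e/c = 0.952 − 0.11720/0.44186 = 0.68676.
Expected occupied = 135 × 0.68676 = 92.71 ≈ 93.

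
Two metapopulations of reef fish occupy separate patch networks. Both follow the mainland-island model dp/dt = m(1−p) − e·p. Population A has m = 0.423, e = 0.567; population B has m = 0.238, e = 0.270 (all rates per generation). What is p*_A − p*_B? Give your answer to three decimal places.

-0.041

A: p*_A = m/(m+e) = 0.423/0.9900 = 0.4273.
B: p*_B = 0.238/0.5080 = 0.4685.
p*_A − p*_B = 0.4273 − 0.4685 = -0.0412.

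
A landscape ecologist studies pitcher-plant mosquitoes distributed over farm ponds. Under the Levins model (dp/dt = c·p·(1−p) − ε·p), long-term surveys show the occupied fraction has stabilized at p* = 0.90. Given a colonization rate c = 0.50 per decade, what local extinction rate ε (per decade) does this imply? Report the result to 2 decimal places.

At equilibrium c(1−p*) = ε.
ε = 0.50 × (1 − 0.90) = 0.50 × 0.1000 = 0.0500.

0.05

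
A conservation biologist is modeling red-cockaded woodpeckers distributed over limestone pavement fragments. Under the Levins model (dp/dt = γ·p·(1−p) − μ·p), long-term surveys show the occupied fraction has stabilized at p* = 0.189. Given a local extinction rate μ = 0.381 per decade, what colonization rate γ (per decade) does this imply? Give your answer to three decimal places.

At equilibrium γ(1−p*) = μ, so γ = μ/(1−p*).
γ = 0.381/(1 − 0.189) = 0.381/0.8110 = 0.4698.

0.470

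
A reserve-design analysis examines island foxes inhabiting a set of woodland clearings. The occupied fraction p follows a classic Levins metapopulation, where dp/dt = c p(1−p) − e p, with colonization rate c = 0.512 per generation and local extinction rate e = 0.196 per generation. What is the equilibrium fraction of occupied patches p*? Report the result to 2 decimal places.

At equilibrium, colonization balances extinction: c·p*·(1−p*) = e·p*.
So p* = 1 − e/c = 1 − 0.196/0.512 = 1 − 0.3828 = 0.6172.

0.62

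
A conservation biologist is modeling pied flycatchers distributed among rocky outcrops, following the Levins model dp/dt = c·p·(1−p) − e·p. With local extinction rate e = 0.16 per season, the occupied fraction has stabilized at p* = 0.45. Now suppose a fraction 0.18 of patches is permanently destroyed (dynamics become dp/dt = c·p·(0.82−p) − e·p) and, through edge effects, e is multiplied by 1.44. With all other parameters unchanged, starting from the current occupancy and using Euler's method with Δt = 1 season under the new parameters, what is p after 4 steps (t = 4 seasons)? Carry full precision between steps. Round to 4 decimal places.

Balance c(1−p*) = e gives c = e/(1 − 0.45000) = 0.16/0.55000 = 0.29091.
Starting from p₀ = 0.45000; update p ← p + (dp/dt)·Δt with the new parameters.
t = 1: p = 0.45000 + (-0.05524) = 0.39476
t = 2: p = 0.39476 + (-0.04212) = 0.35264
t = 3: p = 0.35264 + (-0.03330) = 0.31934
t = 4: p = 0.31934 + (-0.02706) = 0.29227

0.2923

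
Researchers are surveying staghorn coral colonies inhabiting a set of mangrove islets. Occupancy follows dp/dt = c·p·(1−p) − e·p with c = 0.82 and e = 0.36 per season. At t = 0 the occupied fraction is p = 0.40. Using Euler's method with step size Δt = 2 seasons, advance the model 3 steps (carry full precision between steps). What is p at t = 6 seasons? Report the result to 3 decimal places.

Update rule: p ← p + [c·p·(1−p) − e·p]·Δt with Δt = 2.
step 1: Δp = +0.10560, p = 0.50560
step 2: Δp = +0.04592, p = 0.55152
step 3: Δp = +0.00856, p = 0.56007

0.560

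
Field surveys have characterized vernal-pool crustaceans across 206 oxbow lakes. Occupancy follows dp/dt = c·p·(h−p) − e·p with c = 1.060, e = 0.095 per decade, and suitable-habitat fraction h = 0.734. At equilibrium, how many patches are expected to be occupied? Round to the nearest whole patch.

133

p* = h − e/c = 0.734 − 0.0896 = 0.6444.
Expected occupied patches = N × p* = 206 × 0.6444 = 132.74 ≈ 133.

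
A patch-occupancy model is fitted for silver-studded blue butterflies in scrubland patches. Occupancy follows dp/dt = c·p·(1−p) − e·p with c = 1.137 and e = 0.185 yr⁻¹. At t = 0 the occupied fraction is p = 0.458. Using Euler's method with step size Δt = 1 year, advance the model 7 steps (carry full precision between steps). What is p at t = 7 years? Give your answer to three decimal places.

0.837

Update rule: p ← p + [c·p·(1−p) − e·p]·Δt with Δt = 1.
p: 0.45800 → 0.65551  (Δp = +0.19751)
p: 0.65551 → 0.79100  (Δp = +0.13548)
p: 0.79100 → 0.83263  (Δp = +0.04164)
p: 0.83263 → 0.83704  (Δp = +0.00441)
p: 0.83704 → 0.83728  (Δp = +0.00024)
p: 0.83728 → 0.83729  (Δp = +0.00001)
p: 0.83729 → 0.83729  (Δp = +0.00000)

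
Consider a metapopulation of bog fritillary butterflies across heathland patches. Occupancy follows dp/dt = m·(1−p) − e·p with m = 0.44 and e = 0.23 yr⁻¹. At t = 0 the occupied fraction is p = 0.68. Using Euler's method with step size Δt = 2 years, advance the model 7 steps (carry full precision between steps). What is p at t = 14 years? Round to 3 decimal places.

0.657

Update rule: p ← p + [m·(1−p) − e·p]·Δt with Δt = 2.
p: 0.68000 → 0.64880  (Δp = -0.03120)
p: 0.64880 → 0.65941  (Δp = +0.01061)
p: 0.65941 → 0.65580  (Δp = -0.00361)
p: 0.65580 → 0.65703  (Δp = +0.00123)
p: 0.65703 → 0.65661  (Δp = -0.00042)
p: 0.65661 → 0.65675  (Δp = +0.00014)
p: 0.65675 → 0.65670  (Δp = -0.00005)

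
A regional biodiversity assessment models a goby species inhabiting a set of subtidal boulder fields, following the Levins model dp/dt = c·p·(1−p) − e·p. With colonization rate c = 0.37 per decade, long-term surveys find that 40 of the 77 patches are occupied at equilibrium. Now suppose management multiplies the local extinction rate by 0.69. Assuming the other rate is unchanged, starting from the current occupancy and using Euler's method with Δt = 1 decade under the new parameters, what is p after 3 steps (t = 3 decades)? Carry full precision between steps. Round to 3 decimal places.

Observed p* = 40/77 = 0.51948.
Balance c(1−p*) = e gives e = 0.37×(1 − 0.51948) = 0.17779.
Starting from p₀ = 0.51948; update p ← p + (dp/dt)·Δt with the new parameters.
step 1: Δp = +0.02863, p = 0.54811
step 2: Δp = +0.02440, p = 0.57252
step 3: Δp = +0.02032, p = 0.59284

0.593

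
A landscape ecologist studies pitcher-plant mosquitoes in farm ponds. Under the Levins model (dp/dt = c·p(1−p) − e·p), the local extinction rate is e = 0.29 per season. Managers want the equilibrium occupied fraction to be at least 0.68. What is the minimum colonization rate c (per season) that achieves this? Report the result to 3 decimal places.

0.906

p* = 1 − e/c ≥ 0.68 requires e/c ≤ 0.3200, i.e. c ≥ e/0.3200.
c_min = 0.29/0.3200 = 0.9063.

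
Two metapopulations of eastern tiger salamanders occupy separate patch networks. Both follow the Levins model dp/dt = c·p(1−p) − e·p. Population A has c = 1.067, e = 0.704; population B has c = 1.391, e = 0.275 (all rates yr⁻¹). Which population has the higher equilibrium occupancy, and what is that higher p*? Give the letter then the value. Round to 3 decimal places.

A: p*_A = 1 − 0.704/1.067 = 0.3402.
B: p*_B = 1 − 0.275/1.391 = 0.8023.
B is higher at 0.8023.

B, 0.802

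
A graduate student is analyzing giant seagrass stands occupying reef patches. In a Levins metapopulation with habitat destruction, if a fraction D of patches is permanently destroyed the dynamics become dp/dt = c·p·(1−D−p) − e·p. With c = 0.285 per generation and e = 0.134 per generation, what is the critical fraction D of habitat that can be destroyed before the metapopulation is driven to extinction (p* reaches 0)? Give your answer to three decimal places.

The nontrivial equilibrium is p* = (1−D) − e/c; extinction occurs when this hits zero.
So D_crit = 1 − e/c = 1 − 0.134/0.285 = 1 − 0.4702 = 0.5298.
Note this equals the original equilibrium occupancy — the Levins extinction-debt result.

0.530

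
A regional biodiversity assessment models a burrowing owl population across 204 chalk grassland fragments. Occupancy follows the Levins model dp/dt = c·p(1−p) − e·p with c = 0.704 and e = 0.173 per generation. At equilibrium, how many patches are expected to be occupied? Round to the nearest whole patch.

p* = 1 − e/c = 1 − 0.173/0.704 = 0.7543.
Expected occupied patches = N × p* = 204 × 0.7543 = 153.87 ≈ 154.

154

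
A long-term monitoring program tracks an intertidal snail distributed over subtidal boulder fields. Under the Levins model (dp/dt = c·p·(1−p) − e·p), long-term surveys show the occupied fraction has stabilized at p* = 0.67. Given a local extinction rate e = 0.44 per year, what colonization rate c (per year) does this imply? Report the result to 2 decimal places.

At equilibrium c(1−p*) = e, so c = e/(1−p*).
c = 0.44/(1 − 0.67) = 0.44/0.3300 = 1.3333.

1.33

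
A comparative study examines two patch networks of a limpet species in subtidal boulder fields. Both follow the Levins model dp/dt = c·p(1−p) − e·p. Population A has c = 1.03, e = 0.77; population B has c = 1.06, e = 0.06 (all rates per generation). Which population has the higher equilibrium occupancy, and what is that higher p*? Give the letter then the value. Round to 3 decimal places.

B, 0.943

A: p*_A = 1 − 0.77/1.03 = 0.2524.
B: p*_B = 1 − 0.06/1.06 = 0.9434.
B is higher at 0.9434.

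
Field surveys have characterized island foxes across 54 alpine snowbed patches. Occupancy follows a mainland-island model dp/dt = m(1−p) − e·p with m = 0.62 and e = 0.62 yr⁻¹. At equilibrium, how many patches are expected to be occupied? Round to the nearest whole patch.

p* = m/(m+e) = 0.62/1.2400 = 0.5000.
Expected occupied patches = N × p* = 54 × 0.5000 = 27.00 ≈ 27.

27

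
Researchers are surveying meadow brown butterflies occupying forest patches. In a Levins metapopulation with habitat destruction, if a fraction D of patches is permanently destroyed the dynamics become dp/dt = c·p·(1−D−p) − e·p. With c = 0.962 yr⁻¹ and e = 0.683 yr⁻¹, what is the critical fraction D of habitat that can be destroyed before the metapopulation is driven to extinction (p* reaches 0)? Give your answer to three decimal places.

The nontrivial equilibrium is p* = (1−D) − e/c; extinction occurs when this hits zero.
So D_crit = 1 − e/c = 1 − 0.683/0.962 = 1 − 0.7100 = 0.2900.
Note this equals the original equilibrium occupancy — the Levins extinction-debt result.

0.290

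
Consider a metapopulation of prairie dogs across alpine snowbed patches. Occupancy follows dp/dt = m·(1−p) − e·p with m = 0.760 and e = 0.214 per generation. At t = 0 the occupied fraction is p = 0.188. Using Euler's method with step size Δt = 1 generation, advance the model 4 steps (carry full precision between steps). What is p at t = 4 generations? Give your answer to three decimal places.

Update rule: p ← p + [m·(1−p) − e·p]·Δt with Δt = 1.
p: 0.18800 → 0.76489  (Δp = +0.57689)
p: 0.76489 → 0.77989  (Δp = +0.01500)
p: 0.77989 → 0.78028  (Δp = +0.00039)
p: 0.78028 → 0.78029  (Δp = +0.00001)

0.780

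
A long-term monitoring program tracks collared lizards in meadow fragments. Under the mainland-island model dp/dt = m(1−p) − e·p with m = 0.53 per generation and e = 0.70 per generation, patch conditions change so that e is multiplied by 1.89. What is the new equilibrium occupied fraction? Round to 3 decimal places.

Before: p* = 0.53/(0.53+0.70) = 0.4309.
After: m = 0.53, e = 1.323; p* = 0.53/1.8530 = 0.2860.

0.286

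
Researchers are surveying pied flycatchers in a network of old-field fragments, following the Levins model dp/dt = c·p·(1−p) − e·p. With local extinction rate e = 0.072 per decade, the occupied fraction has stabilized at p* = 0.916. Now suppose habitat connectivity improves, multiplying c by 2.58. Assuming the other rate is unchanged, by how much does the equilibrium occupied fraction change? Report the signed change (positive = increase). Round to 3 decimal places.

0.051

Balance c(1−p*) = e gives c = e/(1 − 0.91600) = 0.072/0.08400 = 0.85714.
New p* = 1 − e/c = 1 − 0.07200/2.21142 = 0.96744.
Δp* = 0.96744 − 0.91600 = +0.05144.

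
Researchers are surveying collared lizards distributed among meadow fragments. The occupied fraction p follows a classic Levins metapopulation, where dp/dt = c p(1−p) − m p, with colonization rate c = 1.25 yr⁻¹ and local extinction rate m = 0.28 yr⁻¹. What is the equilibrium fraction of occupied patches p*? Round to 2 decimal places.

Setting dp/dt = 0 and dividing through by p* gives c·(1−p*) = m.
So p* = 1 − m/c = 1 − 0.28/1.25 = 1 − 0.2240 = 0.7760.

0.78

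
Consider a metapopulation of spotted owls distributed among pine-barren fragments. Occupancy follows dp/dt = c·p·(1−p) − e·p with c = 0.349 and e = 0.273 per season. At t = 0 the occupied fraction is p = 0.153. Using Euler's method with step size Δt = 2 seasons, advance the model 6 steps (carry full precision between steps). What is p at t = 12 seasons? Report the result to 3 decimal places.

Update rule: p ← p + [c·p·(1−p) − e·p]·Δt with Δt = 2.
t = 2: p = 0.15300 + (+0.00692) = 0.15992
t = 4: p = 0.15992 + (+0.00646) = 0.16637
t = 6: p = 0.16637 + (+0.00597) = 0.17234
t = 8: p = 0.17234 + (+0.00546) = 0.17781
t = 10: p = 0.17781 + (+0.00496) = 0.18277
t = 12: p = 0.18277 + (+0.00446) = 0.18723

0.187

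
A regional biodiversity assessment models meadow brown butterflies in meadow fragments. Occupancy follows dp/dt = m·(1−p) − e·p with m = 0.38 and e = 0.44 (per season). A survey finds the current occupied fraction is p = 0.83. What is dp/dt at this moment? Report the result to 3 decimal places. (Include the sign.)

-0.301

Colonization term: m·(1−p) = 0.38×0.1700 = 0.06460.
Extinction term: e·p = 0.36520.
dp/dt = 0.06460 − 0.36520 = -0.30060.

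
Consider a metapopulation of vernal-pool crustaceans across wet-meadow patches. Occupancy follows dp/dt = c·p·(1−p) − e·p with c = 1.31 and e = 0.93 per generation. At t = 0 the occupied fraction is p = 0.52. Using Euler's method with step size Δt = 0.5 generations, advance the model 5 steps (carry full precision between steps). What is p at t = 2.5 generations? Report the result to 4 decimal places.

Update rule: p ← p + [c·p·(1−p) − e·p]·Δt with Δt = 0.5.
step 1: Δp = -0.07831, p = 0.44169
step 2: Δp = -0.04386, p = 0.39783
step 3: Δp = -0.02808, p = 0.36975
step 4: Δp = -0.01930, p = 0.35045
step 5: Δp = -0.01386, p = 0.33659

0.3366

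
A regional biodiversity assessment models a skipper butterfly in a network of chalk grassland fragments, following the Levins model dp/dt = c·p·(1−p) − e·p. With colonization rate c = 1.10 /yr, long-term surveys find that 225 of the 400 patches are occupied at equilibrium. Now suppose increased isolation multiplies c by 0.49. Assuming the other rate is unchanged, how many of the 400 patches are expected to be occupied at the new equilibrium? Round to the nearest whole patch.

Observed p* = 225/400 = 0.56250.
Balance c(1−p*) = e gives e = 1.10×(1 − 0.56250) = 0.48125.
New p* = 1 − e/c = 1 − 0.48125/0.53900 = 0.10714.
Expected occupied = 400 × 0.10714 = 42.86 ≈ 43.

43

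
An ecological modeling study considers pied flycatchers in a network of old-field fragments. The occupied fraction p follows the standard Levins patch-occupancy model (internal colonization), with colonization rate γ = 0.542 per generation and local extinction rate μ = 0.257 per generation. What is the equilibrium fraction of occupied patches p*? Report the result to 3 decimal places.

At equilibrium, colonization balances extinction: γ·p*·(1−p*) = μ·p*.
So p* = 1 − μ/γ = 1 − 0.257/0.542 = 1 − 0.4742 = 0.5258.

0.526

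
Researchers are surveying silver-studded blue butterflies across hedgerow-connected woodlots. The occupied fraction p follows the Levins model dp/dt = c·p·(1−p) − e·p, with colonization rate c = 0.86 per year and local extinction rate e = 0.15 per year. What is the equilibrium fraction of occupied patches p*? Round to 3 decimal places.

0.826

Setting dp/dt = 0 and dividing through by p* gives c·(1−p*) = e.
So p* = 1 − e/c = 1 − 0.15/0.86 = 1 − 0.1744 = 0.8256.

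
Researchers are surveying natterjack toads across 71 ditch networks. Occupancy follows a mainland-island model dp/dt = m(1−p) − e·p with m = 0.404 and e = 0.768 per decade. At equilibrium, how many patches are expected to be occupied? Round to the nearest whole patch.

24

p* = m/(m+e) = 0.404/1.1720 = 0.3447.
Expected occupied patches = N × p* = 71 × 0.3447 = 24.47 ≈ 24.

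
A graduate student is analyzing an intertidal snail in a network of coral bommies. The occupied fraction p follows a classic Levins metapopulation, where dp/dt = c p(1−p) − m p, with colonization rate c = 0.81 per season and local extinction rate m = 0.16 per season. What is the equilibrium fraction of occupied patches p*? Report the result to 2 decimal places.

0.80

Setting dp/dt = 0 and dividing through by p* gives c·(1−p*) = m.
So p* = 1 − m/c = 1 − 0.16/0.81 = 1 − 0.1975 = 0.8025.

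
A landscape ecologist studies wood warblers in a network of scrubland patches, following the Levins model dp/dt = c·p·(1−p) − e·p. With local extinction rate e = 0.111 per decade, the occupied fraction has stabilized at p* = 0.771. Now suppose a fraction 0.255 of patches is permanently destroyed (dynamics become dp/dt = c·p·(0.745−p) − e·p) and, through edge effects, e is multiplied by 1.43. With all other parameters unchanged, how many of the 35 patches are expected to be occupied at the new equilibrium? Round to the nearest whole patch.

Balance c(1−p*) = e gives c = e/(1 − 0.77100) = 0.111/0.22900 = 0.48472.
New p* = 0.745 − e/c = 0.745 − 0.15873/0.48472 = 0.41753.
Expected occupied = 35 × 0.41753 = 14.61 ≈ 15.

15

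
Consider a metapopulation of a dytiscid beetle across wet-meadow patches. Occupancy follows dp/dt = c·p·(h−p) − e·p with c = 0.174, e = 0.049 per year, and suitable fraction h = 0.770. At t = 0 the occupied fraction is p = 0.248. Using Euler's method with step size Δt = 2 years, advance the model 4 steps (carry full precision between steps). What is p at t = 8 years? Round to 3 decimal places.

0.329

Update rule: p ← p + [c·p·(h−p) − e·p]·Δt with Δt = 2.
  1  |  dp/dt·Δt = +0.020747  |  p_1 = 0.268747
  2  |  dp/dt·Δt = +0.020542  |  p_2 = 0.289289
  3  |  dp/dt·Δt = +0.020044  |  p_3 = 0.309333
  4  |  dp/dt·Δt = +0.019275  |  p_4 = 0.328608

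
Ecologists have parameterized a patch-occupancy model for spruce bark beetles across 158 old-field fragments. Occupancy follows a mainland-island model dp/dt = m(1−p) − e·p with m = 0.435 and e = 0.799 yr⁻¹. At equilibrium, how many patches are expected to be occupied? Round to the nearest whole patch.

56

p* = m/(m+e) = 0.435/1.2340 = 0.3525.
Expected occupied patches = N × p* = 158 × 0.3525 = 55.70 ≈ 56.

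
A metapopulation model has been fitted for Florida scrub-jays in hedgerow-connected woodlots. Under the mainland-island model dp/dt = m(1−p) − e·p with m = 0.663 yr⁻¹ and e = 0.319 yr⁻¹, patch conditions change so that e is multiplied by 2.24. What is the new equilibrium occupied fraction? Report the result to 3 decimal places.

Before: p* = 0.663/(0.663+0.319) = 0.6752.
After: m = 0.663, e = 0.71456; p* = 0.663/1.3776 = 0.4813.

0.481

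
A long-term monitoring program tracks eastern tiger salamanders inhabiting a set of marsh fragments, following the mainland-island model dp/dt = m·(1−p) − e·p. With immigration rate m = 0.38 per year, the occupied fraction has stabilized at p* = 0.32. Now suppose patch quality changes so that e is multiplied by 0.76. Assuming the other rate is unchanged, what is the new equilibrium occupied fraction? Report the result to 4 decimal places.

Balance m(1−p*) = e·p* gives e = m(1−p*)/p* = 0.38×0.68000/0.32000 = 0.80750.
New p* = m/(m+e) = 0.38000/(0.38000+0.61370) = 0.38241.

0.3824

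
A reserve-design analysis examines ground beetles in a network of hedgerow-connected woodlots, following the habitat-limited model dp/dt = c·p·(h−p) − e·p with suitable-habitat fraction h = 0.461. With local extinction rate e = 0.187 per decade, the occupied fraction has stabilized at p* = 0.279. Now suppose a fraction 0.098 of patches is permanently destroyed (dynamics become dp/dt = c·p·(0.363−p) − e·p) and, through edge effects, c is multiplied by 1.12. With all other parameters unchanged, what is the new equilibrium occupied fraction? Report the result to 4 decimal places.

0.2005

Balance c(h−p*) = e gives c = e/(0.461 − 0.27900) = 0.187/0.18200 = 1.02747.
New p* = 0.363 − e/c = 0.363 − 0.18700/1.15077 = 0.20050.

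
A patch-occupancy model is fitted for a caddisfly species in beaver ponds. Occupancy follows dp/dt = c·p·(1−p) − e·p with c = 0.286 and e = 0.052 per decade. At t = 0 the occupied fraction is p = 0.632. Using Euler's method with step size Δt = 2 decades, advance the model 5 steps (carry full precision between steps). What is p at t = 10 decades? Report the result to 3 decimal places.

0.806

Update rule: p ← p + [c·p·(1−p) − e·p]·Δt with Δt = 2.
step 1: Δp = +0.06731, p = 0.69931
step 2: Δp = +0.04755, p = 0.74686
step 3: Δp = +0.03047, p = 0.77733
step 4: Δp = +0.01817, p = 0.79549
step 5: Δp = +0.01032, p = 0.80582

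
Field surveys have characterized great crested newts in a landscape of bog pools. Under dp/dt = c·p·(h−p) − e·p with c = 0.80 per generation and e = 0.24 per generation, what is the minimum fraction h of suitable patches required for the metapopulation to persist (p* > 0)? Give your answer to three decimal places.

0.300

p* = h − e/c is positive only when h > e/c.
h_min = e/c = 0.24/0.80 = 0.3000.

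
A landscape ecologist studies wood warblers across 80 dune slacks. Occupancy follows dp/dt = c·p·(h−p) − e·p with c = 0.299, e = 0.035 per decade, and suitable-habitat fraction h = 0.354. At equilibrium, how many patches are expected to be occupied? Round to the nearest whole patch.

19

p* = h − e/c = 0.354 − 0.1171 = 0.2369.
Expected occupied patches = N × p* = 80 × 0.2369 = 18.96 ≈ 19.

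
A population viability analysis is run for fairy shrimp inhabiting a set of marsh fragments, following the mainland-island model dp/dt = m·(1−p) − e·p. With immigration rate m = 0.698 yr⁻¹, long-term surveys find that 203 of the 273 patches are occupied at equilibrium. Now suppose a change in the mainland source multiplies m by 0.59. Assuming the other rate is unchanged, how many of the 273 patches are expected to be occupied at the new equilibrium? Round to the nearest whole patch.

Observed p* = 203/273 = 0.74359.
Balance m(1−p*) = e·p* gives e = m(1−p*)/p* = 0.698×0.25641/0.74359 = 0.24069.
New p* = m/(m+e) = 0.41182/(0.41182+0.24069) = 0.63113.
Expected occupied = 273 × 0.63113 = 172.30 ≈ 172.

172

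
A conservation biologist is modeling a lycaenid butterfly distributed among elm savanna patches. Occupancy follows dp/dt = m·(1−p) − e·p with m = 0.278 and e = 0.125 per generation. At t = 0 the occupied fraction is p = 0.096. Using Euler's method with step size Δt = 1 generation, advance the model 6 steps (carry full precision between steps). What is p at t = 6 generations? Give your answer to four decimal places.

Update rule: p ← p + [m·(1−p) − e·p]·Δt with Δt = 1.
  1  |  dp/dt·Δt = +0.239312  |  p_1 = 0.335312
  2  |  dp/dt·Δt = +0.142869  |  p_2 = 0.478181
  3  |  dp/dt·Δt = +0.085293  |  p_3 = 0.563474
  4  |  dp/dt·Δt = +0.050920  |  p_4 = 0.614394
  5  |  dp/dt·Δt = +0.030399  |  p_5 = 0.644793
  6  |  dp/dt·Δt = +0.018148  |  p_6 = 0.662942

0.6629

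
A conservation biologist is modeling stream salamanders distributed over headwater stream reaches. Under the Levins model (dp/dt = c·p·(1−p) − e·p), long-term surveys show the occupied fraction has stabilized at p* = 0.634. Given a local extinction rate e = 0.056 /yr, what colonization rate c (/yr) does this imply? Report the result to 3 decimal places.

0.153

At equilibrium c(1−p*) = e, so c = e/(1−p*).
c = 0.056/(1 − 0.634) = 0.056/0.3660 = 0.1530.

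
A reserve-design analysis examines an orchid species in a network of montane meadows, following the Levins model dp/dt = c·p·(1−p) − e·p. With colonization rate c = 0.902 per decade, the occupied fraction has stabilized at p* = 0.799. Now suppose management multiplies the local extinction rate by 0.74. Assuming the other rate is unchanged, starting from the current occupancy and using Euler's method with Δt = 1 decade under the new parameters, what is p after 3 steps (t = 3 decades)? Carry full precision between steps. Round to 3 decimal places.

Balance c(1−p*) = e gives e = 0.902×(1 − 0.79900) = 0.18130.
Starting from p₀ = 0.79900; update p ← p + (dp/dt)·Δt with the new parameters.
t = 1: p = 0.79900 + (+0.03766) = 0.83666
t = 2: p = 0.83666 + (+0.01102) = 0.84768
t = 3: p = 0.84768 + (+0.00274) = 0.85042

0.850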